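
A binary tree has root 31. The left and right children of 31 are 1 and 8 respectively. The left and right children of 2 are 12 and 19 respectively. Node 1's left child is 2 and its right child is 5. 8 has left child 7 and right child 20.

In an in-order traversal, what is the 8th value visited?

8

In-order visits the left subtree, then the node, then the right subtree.
At 31: go left to 1.
  At 1: go left to 2.
    At 2: go left to 12.
      12 is a leaf — visit 12.
    Visit 2.
    At 2: go right to 19.
      19 is a leaf — visit 19.
  Visit 1.
  At 1: go right to 5.
    5 is a leaf — visit 5.
Visit 31.
At 31: go right to 8.
  At 8: go left to 7.
    7 is a leaf — visit 7.
  Visit 8.
  At 8: go right to 20.
    20 is a leaf — visit 20.
Full in-order sequence: 12, 2, 19, 1, 5, 31, 7, 8, 20.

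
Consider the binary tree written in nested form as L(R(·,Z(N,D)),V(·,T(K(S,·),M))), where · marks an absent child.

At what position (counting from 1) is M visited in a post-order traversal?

Post-order visits the left subtree, then the right subtree, then the node.
At L: go left to R.
  At R: no left child.
  At R: go right to Z.
    At Z: go left to N.
      N is a leaf — visit N.
    At Z: go right to D.
      D is a leaf — visit D.
    Visit Z.
  Visit R.
At L: go right to V.
  At V: no left child.
  At V: go right to T.
    At T: go left to K.
      At K: go left to S.
        S is a leaf — visit S.
      At K: no right child.
      Visit K.
    At T: go right to M.
      M is a leaf — visit M.
    Visit T.
  Visit V.
Visit L.
Full post-order sequence: N, D, Z, R, S, K, M, T, V, L.

7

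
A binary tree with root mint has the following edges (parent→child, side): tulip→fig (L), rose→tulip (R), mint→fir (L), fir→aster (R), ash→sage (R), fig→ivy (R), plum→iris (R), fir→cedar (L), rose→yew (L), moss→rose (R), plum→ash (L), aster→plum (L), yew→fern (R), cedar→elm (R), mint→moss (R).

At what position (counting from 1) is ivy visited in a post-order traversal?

Post-order visits the left subtree, then the right subtree, then the node.
At mint: go left to fir.
  At fir: go left to cedar.
    At cedar: no left child.
    At cedar: go right to elm.
      elm is a leaf — visit elm.
    Visit cedar.
  At fir: go right to aster.
    At aster: go left to plum.
      At plum: go left to ash.
        At ash: no left child.
        At ash: go right to sage.
          sage is a leaf — visit sage.
        Visit ash.
      At plum: go right to iris.
        iris is a leaf — visit iris.
      Visit plum.
    At aster: no right child.
    Visit aster.
  Visit fir.
At mint: go right to moss.
  At moss: no left child.
  At moss: go right to rose.
    At rose: go left to yew.
      At yew: no left child.
      At yew: go right to fern.
        fern is a leaf — visit fern.
      Visit yew.
    At rose: go right to tulip.
      At tulip: go left to fig.
        At fig: no left child.
        At fig: go right to ivy.
          ivy is a leaf — visit ivy.
        Visit fig.
      At tulip: no right child.
      Visit tulip.
    Visit rose.
  Visit moss.
Visit mint.
Full post-order sequence: elm, cedar, sage, ash, iris, plum, aster, fir, fern, yew, ivy, fig, tulip, rose, moss, mint.

11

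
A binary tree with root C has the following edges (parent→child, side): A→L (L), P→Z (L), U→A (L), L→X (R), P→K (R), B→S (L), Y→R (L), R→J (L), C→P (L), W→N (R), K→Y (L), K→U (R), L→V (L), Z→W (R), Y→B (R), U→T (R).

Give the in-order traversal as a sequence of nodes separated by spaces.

Z W N P J R Y S B K V L X A U T C

In-order visits the left subtree, then the node, then the right subtree.
At C: go left to P.
  At P: go left to Z.
    At Z: no left child.
    Visit Z.
    At Z: go right to W.
      At W: no left child.
      Visit W.
      At W: go right to N.
        N is a leaf — visit N.
  Visit P.
  At P: go right to K.
    At K: go left to Y.
      At Y: go left to R.
        At R: go left to J.
          J is a leaf — visit J.
        Visit R.
        At R: no right child.
      Visit Y.
      At Y: go right to B.
        At B: go left to S.
          S is a leaf — visit S.
        Visit B.
        At B: no right child.
    Visit K.
    At K: go right to U.
      At U: go left to A.
        At A: go left to L.
          At L: go left to V.
            V is a leaf — visit V.
          Visit L.
          At L: go right to X.
            X is a leaf — visit X.
        Visit A.
        At A: no right child.
      Visit U.
      At U: go right to T.
        T is a leaf — visit T.
Visit C.
At C: no right child.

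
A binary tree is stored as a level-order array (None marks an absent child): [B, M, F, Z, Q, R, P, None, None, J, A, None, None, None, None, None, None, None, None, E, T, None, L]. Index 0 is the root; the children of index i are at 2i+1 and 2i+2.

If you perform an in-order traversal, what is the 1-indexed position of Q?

In-order visits the left subtree, then the node, then the right subtree.
At B: go left to M.
  At M: go left to Z.
    Z is a leaf — visit Z.
  Visit M.
  At M: go right to Q.
    At Q: go left to J.
      At J: go left to E.
        E is a leaf — visit E.
      Visit J.
      At J: go right to T.
        T is a leaf — visit T.
    Visit Q.
    At Q: go right to A.
      At A: no left child.
      Visit A.
      At A: go right to L.
        L is a leaf — visit L.
Visit B.
At B: go right to F.
  At F: go left to R.
    R is a leaf — visit R.
  Visit F.
  At F: go right to P.
    P is a leaf — visit P.
Full in-order sequence: Z, M, E, J, T, Q, A, L, B, R, F, P.

6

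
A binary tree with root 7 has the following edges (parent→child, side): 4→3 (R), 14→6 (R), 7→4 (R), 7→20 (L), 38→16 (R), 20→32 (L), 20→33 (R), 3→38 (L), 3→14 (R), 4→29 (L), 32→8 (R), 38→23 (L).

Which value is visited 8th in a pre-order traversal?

3

Pre-order visits the node, then its left subtree, then its right subtree.
Visit 7.
At 7: go left to 20.
  Visit 20.
  At 20: go left to 32.
    Visit 32.
    At 32: no left child.
    At 32: go right to 8.
      8 is a leaf — visit 8.
  At 20: go right to 33.
    33 is a leaf — visit 33.
At 7: go right to 4.
  Visit 4.
  At 4: go left to 29.
    29 is a leaf — visit 29.
  At 4: go right to 3.
    Visit 3.
    At 3: go left to 38.
      Visit 38.
      At 38: go left to 23.
        23 is a leaf — visit 23.
      At 38: go right to 16.
        16 is a leaf — visit 16.
    At 3: go right to 14.
      Visit 14.
      At 14: no left child.
      At 14: go right to 6.
        6 is a leaf — visit 6.
Full pre-order sequence: 7, 20, 32, 8, 33, 4, 29, 3, 38, 23, 16, 14, 6.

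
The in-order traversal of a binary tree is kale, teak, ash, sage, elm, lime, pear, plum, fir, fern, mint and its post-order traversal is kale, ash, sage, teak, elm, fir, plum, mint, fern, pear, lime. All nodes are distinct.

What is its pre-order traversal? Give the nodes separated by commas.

The last element of post-order is the root; it splits in-order into left and right subtrees.
Root lime: left subtree has 5 nodes {kale, teak, ash, sage, elm}, right has 5 {pear, plum, fir, fern, mint}.
  Root elm: left subtree has 4 nodes {kale, teak, ash, sage}, right has 0 { }.
    Root teak: left subtree has 1 node {kale}, right has 2 {ash, sage}.
      Root sage: left subtree has 1 node {ash}, right has 0 { }.
  Root pear: left subtree has 0 nodes { }, right has 4 {plum, fir, fern, mint}.
    Root fern: left subtree has 2 nodes {plum, fir}, right has 1 {mint}.
      Root plum: left subtree has 0 nodes { }, right has 1 {fir}.

lime, elm, teak, kale, sage, ash, pear, fern, plum, fir, mint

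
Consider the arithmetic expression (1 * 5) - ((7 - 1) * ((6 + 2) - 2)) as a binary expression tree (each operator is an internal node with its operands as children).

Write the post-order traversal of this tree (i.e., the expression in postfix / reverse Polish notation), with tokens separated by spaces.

1 5 * 7 1 - 6 2 + 2 - * -

Post-order on an expression tree gives postfix notation: for each operator, emit left operand, right operand, then the operator.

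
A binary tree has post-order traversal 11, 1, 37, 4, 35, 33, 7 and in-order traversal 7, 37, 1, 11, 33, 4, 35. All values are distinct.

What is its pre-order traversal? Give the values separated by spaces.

The last element of post-order is the root; it splits in-order into left and right subtrees.
Root 7: left subtree has 0 nodes { }, right has 6 {37, 1, 11, 33, 4, 35}.
  Root 33: left subtree has 3 nodes {37, 1, 11}, right has 2 {4, 35}.
    Root 37: left subtree has 0 nodes { }, right has 2 {1, 11}.
      Root 1: left subtree has 0 nodes { }, right has 1 {11}.
    Root 35: left subtree has 1 node {4}, right has 0 { }.

7 33 37 1 11 35 4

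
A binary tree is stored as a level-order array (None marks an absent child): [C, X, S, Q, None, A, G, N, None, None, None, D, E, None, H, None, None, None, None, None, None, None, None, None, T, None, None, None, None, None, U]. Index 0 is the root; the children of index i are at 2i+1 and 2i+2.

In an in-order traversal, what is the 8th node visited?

In-order visits the left subtree, then the node, then the right subtree.
At C: go left to X.
  At X: go left to Q.
    At Q: go left to N.
      N is a leaf — visit N.
    Visit Q.
    At Q: no right child.
  Visit X.
  At X: no right child.
Visit C.
At C: go right to S.
  At S: go left to A.
    At A: go left to D.
      At D: no left child.
      Visit D.
      At D: go right to T.
        T is a leaf — visit T.
    Visit A.
    At A: go right to E.
      E is a leaf — visit E.
  Visit S.
  At S: go right to G.
    At G: no left child.
    Visit G.
    At G: go right to H.
      At H: no left child.
      Visit H.
      At H: go right to U.
        U is a leaf — visit U.
Full in-order sequence: N, Q, X, C, D, T, A, E, S, G, H, U.

E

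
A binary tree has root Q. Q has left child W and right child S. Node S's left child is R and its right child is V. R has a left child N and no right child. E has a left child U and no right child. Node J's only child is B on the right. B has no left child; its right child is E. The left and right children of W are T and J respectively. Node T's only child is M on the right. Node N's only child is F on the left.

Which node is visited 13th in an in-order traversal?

In-order visits the left subtree, then the node, then the right subtree.
At Q: go left to W.
  At W: go left to T.
    At T: no left child.
    Visit T.
    At T: go right to M.
      M is a leaf — visit M.
  Visit W.
  At W: go right to J.
    At J: no left child.
    Visit J.
    At J: go right to B.
      At B: no left child.
      Visit B.
      At B: go right to E.
        At E: go left to U.
          U is a leaf — visit U.
        Visit E.
        At E: no right child.
Visit Q.
At Q: go right to S.
  At S: go left to R.
    At R: go left to N.
      At N: go left to F.
        F is a leaf — visit F.
      Visit N.
      At N: no right child.
    Visit R.
    At R: no right child.
  Visit S.
  At S: go right to V.
    V is a leaf — visit V.
Full in-order sequence: T, M, W, J, B, U, E, Q, F, N, R, S, V.

V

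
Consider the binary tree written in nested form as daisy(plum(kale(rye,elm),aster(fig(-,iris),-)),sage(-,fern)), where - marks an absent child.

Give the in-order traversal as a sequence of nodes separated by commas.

rye, kale, elm, plum, fig, iris, aster, daisy, sage, fern

In-order visits the left subtree, then the node, then the right subtree.
At daisy: go left to plum.
  At plum: go left to kale.
    At kale: go left to rye.
      rye is a leaf — visit rye.
    Visit kale.
    At kale: go right to elm.
      elm is a leaf — visit elm.
  Visit plum.
  At plum: go right to aster.
    At aster: go left to fig.
      At fig: no left child.
      Visit fig.
      At fig: go right to iris.
        iris is a leaf — visit iris.
    Visit aster.
    At aster: no right child.
Visit daisy.
At daisy: go right to sage.
  At sage: no left child.
  Visit sage.
  At sage: go right to fern.
    fern is a leaf — visit fern.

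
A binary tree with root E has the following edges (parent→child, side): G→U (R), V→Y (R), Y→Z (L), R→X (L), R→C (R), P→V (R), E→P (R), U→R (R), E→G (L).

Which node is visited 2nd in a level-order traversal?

Level-order visits nodes level by level from the root, left to right within each level.
Level 0: E
Level 1: G, P
Level 2: U, V
Level 3: R, Y
Level 4: X, C, Z
Full level-order sequence: E, G, P, U, V, R, Y, X, C, Z.

G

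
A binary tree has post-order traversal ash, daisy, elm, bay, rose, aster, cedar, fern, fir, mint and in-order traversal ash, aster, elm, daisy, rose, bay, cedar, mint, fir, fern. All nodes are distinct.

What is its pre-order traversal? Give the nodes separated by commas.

mint, cedar, aster, ash, rose, elm, daisy, bay, fir, fern

The last element of post-order is the root; it splits in-order into left and right subtrees.
Root mint: left subtree has 7 nodes {ash, aster, elm, daisy, rose, bay, cedar}, right has 2 {fir, fern}.
  Root cedar: left subtree has 6 nodes {ash, aster, elm, daisy, rose, bay}, right has 0 { }.
    Root aster: left subtree has 1 node {ash}, right has 4 {elm, daisy, rose, bay}.
      Root rose: left subtree has 2 nodes {elm, daisy}, right has 1 {bay}.
        Root elm: left subtree has 0 nodes { }, right has 1 {daisy}.
  Root fir: left subtree has 0 nodes { }, right has 1 {fern}.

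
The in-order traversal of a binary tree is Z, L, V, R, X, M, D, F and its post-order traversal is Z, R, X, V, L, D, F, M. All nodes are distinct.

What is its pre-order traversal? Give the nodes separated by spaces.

The last element of post-order is the root; it splits in-order into left and right subtrees.
Root M: left subtree has 5 nodes {Z, L, V, R, X}, right has 2 {D, F}.
  Root L: left subtree has 1 node {Z}, right has 3 {V, R, X}.
    Root V: left subtree has 0 nodes { }, right has 2 {R, X}.
      Root X: left subtree has 1 node {R}, right has 0 { }.
  Root F: left subtree has 1 node {D}, right has 0 { }.

M L Z V X R F D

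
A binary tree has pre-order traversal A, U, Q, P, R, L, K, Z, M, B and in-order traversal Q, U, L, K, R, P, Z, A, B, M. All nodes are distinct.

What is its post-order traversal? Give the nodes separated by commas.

Q, K, L, R, Z, P, U, B, M, A

The first element of pre-order is the root; it splits in-order into left and right subtrees.
Root A: left subtree has 7 nodes {Q, U, L, K, R, P, Z}, right has 2 {B, M}.
  Root U: left subtree has 1 node {Q}, right has 5 {L, K, R, P, Z}.
    Root P: left subtree has 3 nodes {L, K, R}, right has 1 {Z}.
      Root R: left subtree has 2 nodes {L, K}, right has 0 { }.
        Root L: left subtree has 0 nodes { }, right has 1 {K}.
  Root M: left subtree has 1 node {B}, right has 0 { }.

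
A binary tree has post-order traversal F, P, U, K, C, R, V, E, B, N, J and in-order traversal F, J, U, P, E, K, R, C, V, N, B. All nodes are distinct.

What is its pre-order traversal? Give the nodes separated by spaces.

J F N E U P V R K C B

The last element of post-order is the root; it splits in-order into left and right subtrees.
Root J: left subtree has 1 node {F}, right has 9 {U, P, E, K, R, C, V, N, B}.
  Root N: left subtree has 7 nodes {U, P, E, K, R, C, V}, right has 1 {B}.
    Root E: left subtree has 2 nodes {U, P}, right has 4 {K, R, C, V}.
      Root U: left subtree has 0 nodes { }, right has 1 {P}.
      Root V: left subtree has 3 nodes {K, R, C}, right has 0 { }.
        Root R: left subtree has 1 node {K}, right has 1 {C}.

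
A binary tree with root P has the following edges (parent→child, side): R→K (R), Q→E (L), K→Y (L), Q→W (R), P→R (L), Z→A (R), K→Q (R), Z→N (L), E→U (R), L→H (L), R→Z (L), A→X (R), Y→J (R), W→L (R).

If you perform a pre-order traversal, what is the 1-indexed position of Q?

Pre-order visits the node, then its left subtree, then its right subtree.
Visit P.
At P: go left to R.
  Visit R.
  At R: go left to Z.
    Visit Z.
    At Z: go left to N.
      N is a leaf — visit N.
    At Z: go right to A.
      Visit A.
      At A: no left child.
      At A: go right to X.
        X is a leaf — visit X.
  At R: go right to K.
    Visit K.
    At K: go left to Y.
      Visit Y.
      At Y: no left child.
      At Y: go right to J.
        J is a leaf — visit J.
    At K: go right to Q.
      Visit Q.
      At Q: go left to E.
        Visit E.
        At E: no left child.
        At E: go right to U.
          U is a leaf — visit U.
      At Q: go right to W.
        Visit W.
        At W: no left child.
        At W: go right to L.
          Visit L.
          At L: go left to H.
            H is a leaf — visit H.
          At L: no right child.
At P: no right child.
Full pre-order sequence: P, R, Z, N, A, X, K, Y, J, Q, E, U, W, L, H.

10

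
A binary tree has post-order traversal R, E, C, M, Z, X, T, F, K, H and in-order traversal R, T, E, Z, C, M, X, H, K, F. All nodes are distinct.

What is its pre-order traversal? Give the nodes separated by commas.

H, T, R, X, Z, E, M, C, K, F

The last element of post-order is the root; it splits in-order into left and right subtrees.
Root H: left subtree has 7 nodes {R, T, E, Z, C, M, X}, right has 2 {K, F}.
  Root T: left subtree has 1 node {R}, right has 5 {E, Z, C, M, X}.
    Root X: left subtree has 4 nodes {E, Z, C, M}, right has 0 { }.
      Root Z: left subtree has 1 node {E}, right has 2 {C, M}.
        Root M: left subtree has 1 node {C}, right has 0 { }.
  Root K: left subtree has 0 nodes { }, right has 1 {F}.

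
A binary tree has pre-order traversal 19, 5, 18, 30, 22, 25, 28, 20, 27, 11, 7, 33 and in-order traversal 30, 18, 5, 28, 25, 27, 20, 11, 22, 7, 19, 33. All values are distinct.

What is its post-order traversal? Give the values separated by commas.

30, 18, 28, 27, 11, 20, 25, 7, 22, 5, 33, 19

The first element of pre-order is the root; it splits in-order into left and right subtrees.
Root 19: left subtree has 10 nodes {30, 18, 5, 28, 25, 27, 20, 11, 22, 7}, right has 1 {33}.
  Root 5: left subtree has 2 nodes {30, 18}, right has 7 {28, 25, 27, 20, 11, 22, 7}.
    Root 18: left subtree has 1 node {30}, right has 0 { }.
    Root 22: left subtree has 5 nodes {28, 25, 27, 20, 11}, right has 1 {7}.
      Root 25: left subtree has 1 node {28}, right has 3 {27, 20, 11}.
        Root 20: left subtree has 1 node {27}, right has 1 {11}.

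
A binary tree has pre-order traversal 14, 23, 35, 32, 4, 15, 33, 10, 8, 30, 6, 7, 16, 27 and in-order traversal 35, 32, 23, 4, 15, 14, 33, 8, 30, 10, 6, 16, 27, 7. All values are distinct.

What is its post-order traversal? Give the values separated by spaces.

32 35 15 4 23 30 8 27 16 7 6 10 33 14

The first element of pre-order is the root; it splits in-order into left and right subtrees.
Root 14: left subtree has 5 nodes {35, 32, 23, 4, 15}, right has 8 {33, 8, 30, 10, 6, 16, 27, 7}.
  Root 23: left subtree has 2 nodes {35, 32}, right has 2 {4, 15}.
    Root 35: left subtree has 0 nodes { }, right has 1 {32}.
    Root 4: left subtree has 0 nodes { }, right has 1 {15}.
  Root 33: left subtree has 0 nodes { }, right has 7 {8, 30, 10, 6, 16, 27, 7}.
    Root 10: left subtree has 2 nodes {8, 30}, right has 4 {6, 16, 27, 7}.
      Root 8: left subtree has 0 nodes { }, right has 1 {30}.
      Root 6: left subtree has 0 nodes { }, right has 3 {16, 27, 7}.
        Root 7: left subtree has 2 nodes {16, 27}, right has 0 { }.
          Root 16: left subtree has 0 nodes { }, right has 1 {27}.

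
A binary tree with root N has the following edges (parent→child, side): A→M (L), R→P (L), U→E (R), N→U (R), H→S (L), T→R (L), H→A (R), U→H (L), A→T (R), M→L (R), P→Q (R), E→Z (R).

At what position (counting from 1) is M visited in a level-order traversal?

8

Level-order visits nodes level by level from the root, left to right within each level.
Level 0: N
Level 1: U
Level 2: H, E
Level 3: S, A, Z
Level 4: M, T
Level 5: L, R
Level 6: P
Level 7: Q
Full level-order sequence: N, U, H, E, S, A, Z, M, T, L, R, P, Q.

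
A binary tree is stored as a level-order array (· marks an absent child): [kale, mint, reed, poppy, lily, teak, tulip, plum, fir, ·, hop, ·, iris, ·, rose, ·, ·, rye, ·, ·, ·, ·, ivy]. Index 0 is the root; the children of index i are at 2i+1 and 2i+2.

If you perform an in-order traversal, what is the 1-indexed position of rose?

In-order visits the left subtree, then the node, then the right subtree.
At kale: go left to mint.
  At mint: go left to poppy.
    At poppy: go left to plum.
      plum is a leaf — visit plum.
    Visit poppy.
    At poppy: go right to fir.
      At fir: go left to rye.
        rye is a leaf — visit rye.
      Visit fir.
      At fir: no right child.
  Visit mint.
  At mint: go right to lily.
    At lily: no left child.
    Visit lily.
    At lily: go right to hop.
      At hop: no left child.
      Visit hop.
      At hop: go right to ivy.
        ivy is a leaf — visit ivy.
Visit kale.
At kale: go right to reed.
  At reed: go left to teak.
    At teak: no left child.
    Visit teak.
    At teak: go right to iris.
      iris is a leaf — visit iris.
  Visit reed.
  At reed: go right to tulip.
    At tulip: no left child.
    Visit tulip.
    At tulip: go right to rose.
      rose is a leaf — visit rose.
Full in-order sequence: plum, poppy, rye, fir, mint, lily, hop, ivy, kale, teak, iris, reed, tulip, rose.

14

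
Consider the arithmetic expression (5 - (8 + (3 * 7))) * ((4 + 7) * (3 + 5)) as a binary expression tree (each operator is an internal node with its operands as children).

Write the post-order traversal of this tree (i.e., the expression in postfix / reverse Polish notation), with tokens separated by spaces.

Post-order on an expression tree gives postfix notation: for each operator, emit left operand, right operand, then the operator.

5 8 3 7 * + - 4 7 + 3 5 + * *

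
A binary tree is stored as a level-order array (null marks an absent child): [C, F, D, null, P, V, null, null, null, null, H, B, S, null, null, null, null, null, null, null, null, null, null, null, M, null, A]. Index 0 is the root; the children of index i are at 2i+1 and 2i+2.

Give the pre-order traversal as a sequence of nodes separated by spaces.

C F P H D V B M S A

Pre-order visits the node, then its left subtree, then its right subtree.
Visit C.
At C: go left to F.
  Visit F.
  At F: no left child.
  At F: go right to P.
    Visit P.
    At P: no left child.
    At P: go right to H.
      H is a leaf — visit H.
At C: go right to D.
  Visit D.
  At D: go left to V.
    Visit V.
    At V: go left to B.
      Visit B.
      At B: no left child.
      At B: go right to M.
        M is a leaf — visit M.
    At V: go right to S.
      Visit S.
      At S: no left child.
      At S: go right to A.
        A is a leaf — visit A.
  At D: no right child.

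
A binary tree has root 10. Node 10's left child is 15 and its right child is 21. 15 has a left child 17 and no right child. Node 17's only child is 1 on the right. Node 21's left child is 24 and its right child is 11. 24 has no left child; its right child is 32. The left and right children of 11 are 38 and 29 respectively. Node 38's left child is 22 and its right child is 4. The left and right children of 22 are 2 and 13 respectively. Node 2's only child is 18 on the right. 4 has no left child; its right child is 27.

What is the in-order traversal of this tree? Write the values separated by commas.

In-order visits the left subtree, then the node, then the right subtree.
At 10: go left to 15.
  At 15: go left to 17.
    At 17: no left child.
    Visit 17.
    At 17: go right to 1.
      1 is a leaf — visit 1.
  Visit 15.
  At 15: no right child.
Visit 10.
At 10: go right to 21.
  At 21: go left to 24.
    At 24: no left child.
    Visit 24.
    At 24: go right to 32.
      32 is a leaf — visit 32.
  Visit 21.
  At 21: go right to 11.
    At 11: go left to 38.
      At 38: go left to 22.
        At 22: go left to 2.
          At 2: no left child.
          Visit 2.
          At 2: go right to 18.
            18 is a leaf — visit 18.
        Visit 22.
        At 22: go right to 13.
          13 is a leaf — visit 13.
      Visit 38.
      At 38: go right to 4.
        At 4: no left child.
        Visit 4.
        At 4: go right to 27.
          27 is a leaf — visit 27.
    Visit 11.
    At 11: go right to 29.
      29 is a leaf — visit 29.

17, 1, 15, 10, 24, 32, 21, 2, 18, 22, 13, 38, 4, 27, 11, 29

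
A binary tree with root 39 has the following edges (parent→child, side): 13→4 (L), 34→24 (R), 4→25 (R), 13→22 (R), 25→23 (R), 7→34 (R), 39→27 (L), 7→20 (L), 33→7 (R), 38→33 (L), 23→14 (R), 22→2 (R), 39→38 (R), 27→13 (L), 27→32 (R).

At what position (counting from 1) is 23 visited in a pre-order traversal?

Pre-order visits the node, then its left subtree, then its right subtree.
Visit 39.
At 39: go left to 27.
  Visit 27.
  At 27: go left to 13.
    Visit 13.
    At 13: go left to 4.
      Visit 4.
      At 4: no left child.
      At 4: go right to 25.
        Visit 25.
        At 25: no left child.
        At 25: go right to 23.
          Visit 23.
          At 23: no left child.
          At 23: go right to 14.
            14 is a leaf — visit 14.
    At 13: go right to 22.
      Visit 22.
      At 22: no left child.
      At 22: go right to 2.
        2 is a leaf — visit 2.
  At 27: go right to 32.
    32 is a leaf — visit 32.
At 39: go right to 38.
  Visit 38.
  At 38: go left to 33.
    Visit 33.
    At 33: no left child.
    At 33: go right to 7.
      Visit 7.
      At 7: go left to 20.
        20 is a leaf — visit 20.
      At 7: go right to 34.
        Visit 34.
        At 34: no left child.
        At 34: go right to 24.
          24 is a leaf — visit 24.
  At 38: no right child.
Full pre-order sequence: 39, 27, 13, 4, 25, 23, 14, 22, 2, 32, 38, 33, 7, 20, 34, 24.

6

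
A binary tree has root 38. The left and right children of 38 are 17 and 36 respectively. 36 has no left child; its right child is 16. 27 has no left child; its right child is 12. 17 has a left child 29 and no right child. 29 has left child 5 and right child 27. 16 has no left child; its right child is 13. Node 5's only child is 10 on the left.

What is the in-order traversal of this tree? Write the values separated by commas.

10, 5, 29, 27, 12, 17, 38, 36, 16, 13

In-order visits the left subtree, then the node, then the right subtree.
At 38: go left to 17.
  At 17: go left to 29.
    At 29: go left to 5.
      At 5: go left to 10.
        10 is a leaf — visit 10.
      Visit 5.
      At 5: no right child.
    Visit 29.
    At 29: go right to 27.
      At 27: no left child.
      Visit 27.
      At 27: go right to 12.
        12 is a leaf — visit 12.
  Visit 17.
  At 17: no right child.
Visit 38.
At 38: go right to 36.
  At 36: no left child.
  Visit 36.
  At 36: go right to 16.
    At 16: no left child.
    Visit 16.
    At 16: go right to 13.
      13 is a leaf — visit 13.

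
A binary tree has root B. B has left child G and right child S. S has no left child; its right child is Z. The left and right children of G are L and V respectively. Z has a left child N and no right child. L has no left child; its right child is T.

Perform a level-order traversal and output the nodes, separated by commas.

Level-order visits nodes level by level from the root, left to right within each level.
Level 0: B
Level 1: G, S
Level 2: L, V, Z
Level 3: T, N

B, G, S, L, V, Z, T, N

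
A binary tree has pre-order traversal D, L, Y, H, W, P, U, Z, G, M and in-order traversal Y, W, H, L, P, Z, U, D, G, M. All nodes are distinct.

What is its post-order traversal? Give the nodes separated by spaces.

The first element of pre-order is the root; it splits in-order into left and right subtrees.
Root D: left subtree has 7 nodes {Y, W, H, L, P, Z, U}, right has 2 {G, M}.
  Root L: left subtree has 3 nodes {Y, W, H}, right has 3 {P, Z, U}.
    Root Y: left subtree has 0 nodes { }, right has 2 {W, H}.
      Root H: left subtree has 1 node {W}, right has 0 { }.
    Root P: left subtree has 0 nodes { }, right has 2 {Z, U}.
      Root U: left subtree has 1 node {Z}, right has 0 { }.
  Root G: left subtree has 0 nodes { }, right has 1 {M}.

W H Y Z U P L M G D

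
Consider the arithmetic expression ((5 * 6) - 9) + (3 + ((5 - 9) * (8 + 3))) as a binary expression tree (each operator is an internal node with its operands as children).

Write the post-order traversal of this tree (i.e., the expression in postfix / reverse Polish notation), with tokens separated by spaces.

Post-order on an expression tree gives postfix notation: for each operator, emit left operand, right operand, then the operator.

5 6 * 9 - 3 5 9 - 8 3 + * + +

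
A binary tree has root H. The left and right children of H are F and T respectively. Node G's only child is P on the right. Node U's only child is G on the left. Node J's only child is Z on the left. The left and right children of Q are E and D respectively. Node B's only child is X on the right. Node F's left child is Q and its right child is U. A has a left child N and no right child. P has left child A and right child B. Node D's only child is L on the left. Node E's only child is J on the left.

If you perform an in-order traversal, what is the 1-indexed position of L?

5

In-order visits the left subtree, then the node, then the right subtree.
At H: go left to F.
  At F: go left to Q.
    At Q: go left to E.
      At E: go left to J.
        At J: go left to Z.
          Z is a leaf — visit Z.
        Visit J.
        At J: no right child.
      Visit E.
      At E: no right child.
    Visit Q.
    At Q: go right to D.
      At D: go left to L.
        L is a leaf — visit L.
      Visit D.
      At D: no right child.
  Visit F.
  At F: go right to U.
    At U: go left to G.
      At G: no left child.
      Visit G.
      At G: go right to P.
        At P: go left to A.
          At A: go left to N.
            N is a leaf — visit N.
          Visit A.
          At A: no right child.
        Visit P.
        At P: go right to B.
          At B: no left child.
          Visit B.
          At B: go right to X.
            X is a leaf — visit X.
    Visit U.
    At U: no right child.
Visit H.
At H: go right to T.
  T is a leaf — visit T.
Full in-order sequence: Z, J, E, Q, L, D, F, G, N, A, P, B, X, U, H, T.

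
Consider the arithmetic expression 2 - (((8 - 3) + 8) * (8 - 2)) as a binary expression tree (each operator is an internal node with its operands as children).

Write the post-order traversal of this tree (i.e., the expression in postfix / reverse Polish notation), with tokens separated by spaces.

2 8 3 - 8 + 8 2 - * -

Post-order on an expression tree gives postfix notation: for each operator, emit left operand, right operand, then the operator.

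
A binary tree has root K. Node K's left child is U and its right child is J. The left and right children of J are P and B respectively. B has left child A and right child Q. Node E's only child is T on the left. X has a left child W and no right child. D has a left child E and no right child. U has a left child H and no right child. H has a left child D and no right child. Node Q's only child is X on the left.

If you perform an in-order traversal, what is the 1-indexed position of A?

9

In-order visits the left subtree, then the node, then the right subtree.
At K: go left to U.
  At U: go left to H.
    At H: go left to D.
      At D: go left to E.
        At E: go left to T.
          T is a leaf — visit T.
        Visit E.
        At E: no right child.
      Visit D.
      At D: no right child.
    Visit H.
    At H: no right child.
  Visit U.
  At U: no right child.
Visit K.
At K: go right to J.
  At J: go left to P.
    P is a leaf — visit P.
  Visit J.
  At J: go right to B.
    At B: go left to A.
      A is a leaf — visit A.
    Visit B.
    At B: go right to Q.
      At Q: go left to X.
        At X: go left to W.
          W is a leaf — visit W.
        Visit X.
        At X: no right child.
      Visit Q.
      At Q: no right child.
Full in-order sequence: T, E, D, H, U, K, P, J, A, B, W, X, Q.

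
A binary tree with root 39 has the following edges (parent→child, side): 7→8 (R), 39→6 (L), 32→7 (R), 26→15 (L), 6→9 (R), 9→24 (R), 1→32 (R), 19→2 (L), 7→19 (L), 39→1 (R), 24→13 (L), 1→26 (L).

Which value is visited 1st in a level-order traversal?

39

Level-order visits nodes level by level from the root, left to right within each level.
Level 0: 39
Level 1: 6, 1
Level 2: 9, 26, 32
Level 3: 24, 15, 7
Level 4: 13, 19, 8
Level 5: 2
Full level-order sequence: 39, 6, 1, 9, 26, 32, 24, 15, 7, 13, 19, 8, 2.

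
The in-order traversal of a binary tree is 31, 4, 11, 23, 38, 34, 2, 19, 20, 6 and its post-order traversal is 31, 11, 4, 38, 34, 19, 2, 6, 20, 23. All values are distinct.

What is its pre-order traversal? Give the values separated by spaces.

23 4 31 11 20 2 34 38 19 6

The last element of post-order is the root; it splits in-order into left and right subtrees.
Root 23: left subtree has 3 nodes {31, 4, 11}, right has 6 {38, 34, 2, 19, 20, 6}.
  Root 4: left subtree has 1 node {31}, right has 1 {11}.
  Root 20: left subtree has 4 nodes {38, 34, 2, 19}, right has 1 {6}.
    Root 2: left subtree has 2 nodes {38, 34}, right has 1 {19}.
      Root 34: left subtree has 1 node {38}, right has 0 { }.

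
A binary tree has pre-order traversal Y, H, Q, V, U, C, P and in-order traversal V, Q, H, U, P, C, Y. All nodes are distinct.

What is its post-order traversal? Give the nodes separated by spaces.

V Q P C U H Y

The first element of pre-order is the root; it splits in-order into left and right subtrees.
Root Y: left subtree has 6 nodes {V, Q, H, U, P, C}, right has 0 { }.
  Root H: left subtree has 2 nodes {V, Q}, right has 3 {U, P, C}.
    Root Q: left subtree has 1 node {V}, right has 0 { }.
    Root U: left subtree has 0 nodes { }, right has 2 {P, C}.
      Root C: left subtree has 1 node {P}, right has 0 { }.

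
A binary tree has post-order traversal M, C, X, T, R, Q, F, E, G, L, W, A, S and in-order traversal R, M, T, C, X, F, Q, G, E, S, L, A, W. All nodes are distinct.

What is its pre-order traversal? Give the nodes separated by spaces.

The last element of post-order is the root; it splits in-order into left and right subtrees.
Root S: left subtree has 9 nodes {R, M, T, C, X, F, Q, G, E}, right has 3 {L, A, W}.
  Root G: left subtree has 7 nodes {R, M, T, C, X, F, Q}, right has 1 {E}.
    Root F: left subtree has 5 nodes {R, M, T, C, X}, right has 1 {Q}.
      Root R: left subtree has 0 nodes { }, right has 4 {M, T, C, X}.
        Root T: left subtree has 1 node {M}, right has 2 {C, X}.
          Root X: left subtree has 1 node {C}, right has 0 { }.
  Root A: left subtree has 1 node {L}, right has 1 {W}.

S G F R T M X C Q E A L W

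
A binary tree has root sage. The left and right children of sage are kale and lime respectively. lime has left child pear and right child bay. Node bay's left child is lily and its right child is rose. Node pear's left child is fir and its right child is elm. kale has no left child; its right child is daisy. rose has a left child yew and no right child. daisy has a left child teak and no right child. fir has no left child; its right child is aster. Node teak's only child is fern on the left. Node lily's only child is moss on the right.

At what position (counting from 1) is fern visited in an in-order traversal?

2

In-order visits the left subtree, then the node, then the right subtree.
At sage: go left to kale.
  At kale: no left child.
  Visit kale.
  At kale: go right to daisy.
    At daisy: go left to teak.
      At teak: go left to fern.
        fern is a leaf — visit fern.
      Visit teak.
      At teak: no right child.
    Visit daisy.
    At daisy: no right child.
Visit sage.
At sage: go right to lime.
  At lime: go left to pear.
    At pear: go left to fir.
      At fir: no left child.
      Visit fir.
      At fir: go right to aster.
        aster is a leaf — visit aster.
    Visit pear.
    At pear: go right to elm.
      elm is a leaf — visit elm.
  Visit lime.
  At lime: go right to bay.
    At bay: go left to lily.
      At lily: no left child.
      Visit lily.
      At lily: go right to moss.
        moss is a leaf — visit moss.
    Visit bay.
    At bay: go right to rose.
      At rose: go left to yew.
        yew is a leaf — visit yew.
      Visit rose.
      At rose: no right child.
Full in-order sequence: kale, fern, teak, daisy, sage, fir, aster, pear, elm, lime, lily, moss, bay, yew, rose.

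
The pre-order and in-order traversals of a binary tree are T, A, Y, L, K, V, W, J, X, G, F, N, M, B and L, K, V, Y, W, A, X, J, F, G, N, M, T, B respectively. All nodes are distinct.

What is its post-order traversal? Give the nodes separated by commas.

The first element of pre-order is the root; it splits in-order into left and right subtrees.
Root T: left subtree has 12 nodes {L, K, V, Y, W, A, X, J, F, G, N, M}, right has 1 {B}.
  Root A: left subtree has 5 nodes {L, K, V, Y, W}, right has 6 {X, J, F, G, N, M}.
    Root Y: left subtree has 3 nodes {L, K, V}, right has 1 {W}.
      Root L: left subtree has 0 nodes { }, right has 2 {K, V}.
        Root K: left subtree has 0 nodes { }, right has 1 {V}.
    Root J: left subtree has 1 node {X}, right has 4 {F, G, N, M}.
      Root G: left subtree has 1 node {F}, right has 2 {N, M}.
        Root N: left subtree has 0 nodes { }, right has 1 {M}.

V, K, L, W, Y, X, F, M, N, G, J, A, B, T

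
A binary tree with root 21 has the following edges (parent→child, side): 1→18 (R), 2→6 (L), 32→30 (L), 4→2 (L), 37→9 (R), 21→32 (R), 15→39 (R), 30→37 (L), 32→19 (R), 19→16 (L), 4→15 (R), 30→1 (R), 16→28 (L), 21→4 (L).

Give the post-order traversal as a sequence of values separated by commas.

6, 2, 39, 15, 4, 9, 37, 18, 1, 30, 28, 16, 19, 32, 21

Post-order visits the left subtree, then the right subtree, then the node.
At 21: go left to 4.
  At 4: go left to 2.
    At 2: go left to 6.
      6 is a leaf — visit 6.
    At 2: no right child.
    Visit 2.
  At 4: go right to 15.
    At 15: no left child.
    At 15: go right to 39.
      39 is a leaf — visit 39.
    Visit 15.
  Visit 4.
At 21: go right to 32.
  At 32: go left to 30.
    At 30: go left to 37.
      At 37: no left child.
      At 37: go right to 9.
        9 is a leaf — visit 9.
      Visit 37.
    At 30: go right to 1.
      At 1: no left child.
      At 1: go right to 18.
        18 is a leaf — visit 18.
      Visit 1.
    Visit 30.
  At 32: go right to 19.
    At 19: go left to 16.
      At 16: go left to 28.
        28 is a leaf — visit 28.
      At 16: no right child.
      Visit 16.
    At 19: no right child.
    Visit 19.
  Visit 32.
Visit 21.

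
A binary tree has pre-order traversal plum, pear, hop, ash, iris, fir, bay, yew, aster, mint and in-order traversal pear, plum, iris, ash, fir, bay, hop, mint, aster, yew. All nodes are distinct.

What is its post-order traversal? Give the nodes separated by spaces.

pear iris bay fir ash mint aster yew hop plum

The first element of pre-order is the root; it splits in-order into left and right subtrees.
Root plum: left subtree has 1 node {pear}, right has 8 {iris, ash, fir, bay, hop, mint, aster, yew}.
  Root hop: left subtree has 4 nodes {iris, ash, fir, bay}, right has 3 {mint, aster, yew}.
    Root ash: left subtree has 1 node {iris}, right has 2 {fir, bay}.
      Root fir: left subtree has 0 nodes { }, right has 1 {bay}.
    Root yew: left subtree has 2 nodes {mint, aster}, right has 0 { }.
      Root aster: left subtree has 1 node {mint}, right has 0 { }.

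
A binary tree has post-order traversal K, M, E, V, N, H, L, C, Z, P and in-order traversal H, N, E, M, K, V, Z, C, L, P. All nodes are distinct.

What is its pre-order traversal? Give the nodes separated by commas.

P, Z, H, N, V, E, M, K, C, L

The last element of post-order is the root; it splits in-order into left and right subtrees.
Root P: left subtree has 9 nodes {H, N, E, M, K, V, Z, C, L}, right has 0 { }.
  Root Z: left subtree has 6 nodes {H, N, E, M, K, V}, right has 2 {C, L}.
    Root H: left subtree has 0 nodes { }, right has 5 {N, E, M, K, V}.
      Root N: left subtree has 0 nodes { }, right has 4 {E, M, K, V}.
        Root V: left subtree has 3 nodes {E, M, K}, right has 0 { }.
          Root E: left subtree has 0 nodes { }, right has 2 {M, K}.
            Root M: left subtree has 0 nodes { }, right has 1 {K}.
    Root C: left subtree has 0 nodes { }, right has 1 {L}.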